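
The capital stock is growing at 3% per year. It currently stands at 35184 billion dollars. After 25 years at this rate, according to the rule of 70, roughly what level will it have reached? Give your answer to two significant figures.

74000 billion dollars

Doubling time ≈ 70/3 = 23.33 years.
25 years is 25/23.33 ≈ 1.07 doublings, a factor of 2^1.07 ≈ 2.10.
35184 × 2.10 ≈ 74000 billion dollars.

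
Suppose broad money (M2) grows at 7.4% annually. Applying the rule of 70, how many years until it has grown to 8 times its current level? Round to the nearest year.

At 7.4% it doubles every 70/7.4 ≈ 9.46 years.
Getting to 8× needs 3 doublings: 3 × 9.46 ≈ 28 years.

about 28 years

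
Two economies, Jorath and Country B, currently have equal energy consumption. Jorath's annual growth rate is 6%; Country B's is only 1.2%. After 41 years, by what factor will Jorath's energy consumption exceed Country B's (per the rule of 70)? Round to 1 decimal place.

Rate gap = 6% − 1.2% = 4.8 points.
The ratio doubles every 70/4.8 ≈ 14.58 years.
41/14.58 ≈ 2.81 doublings → ratio ≈ 2^2.81 ≈ 7.0.

≈ 7.0 times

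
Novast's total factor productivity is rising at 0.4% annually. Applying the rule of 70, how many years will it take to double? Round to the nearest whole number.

175 years

At 0.4%, doubling takes about 70/0.4 = 175.00 years.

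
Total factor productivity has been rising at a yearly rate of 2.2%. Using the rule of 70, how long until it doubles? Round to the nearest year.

≈ 32 years

70/2.2 ≈ 31.82, so it doubles roughly every 32 years.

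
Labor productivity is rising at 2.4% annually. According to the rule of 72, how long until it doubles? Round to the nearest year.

approximately 30 years

At 2.4%, doubling takes about 72/2.4 = 30.00 years.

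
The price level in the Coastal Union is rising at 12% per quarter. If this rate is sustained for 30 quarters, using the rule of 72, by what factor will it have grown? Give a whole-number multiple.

around 32 times

At 12% one doubling takes ≈ 6.00 quarters; 30 quarters is 5 of them, so ×32.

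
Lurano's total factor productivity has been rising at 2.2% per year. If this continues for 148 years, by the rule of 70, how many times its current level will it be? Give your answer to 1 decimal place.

Doubling time ≈ 70/2.2 = 31.82 years.
148 years / 31.82 ≈ 4.65 doublings → factor 2^4.65 ≈ 25.1.

about 25.1 times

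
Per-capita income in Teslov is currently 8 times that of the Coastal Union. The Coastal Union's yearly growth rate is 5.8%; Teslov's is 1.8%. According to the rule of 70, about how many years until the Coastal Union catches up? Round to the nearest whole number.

53 years

the Coastal Union gains on Teslov at 5.8% − 1.8% = 4 points a year.
At that relative rate the gap halves every 70/4 ≈ 17.50 years.
An 8 times gap closes after 3 halvings: 3 × 17.50 ≈ 53 years.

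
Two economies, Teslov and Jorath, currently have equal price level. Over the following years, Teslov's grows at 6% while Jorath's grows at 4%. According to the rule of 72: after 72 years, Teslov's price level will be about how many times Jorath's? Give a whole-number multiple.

Only the 2-point difference matters.
72/2 ≈ 36.00 years per doubling of the ratio; 72 years gives 2.00 doublings, so ≈ 4×.

approximately 4 times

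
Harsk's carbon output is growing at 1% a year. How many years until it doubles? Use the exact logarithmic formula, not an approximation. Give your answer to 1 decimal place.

t = ln(2) / ln(1 + 0.01) = 0.6931 / 0.009950 ≈ 69.66.

69.7 years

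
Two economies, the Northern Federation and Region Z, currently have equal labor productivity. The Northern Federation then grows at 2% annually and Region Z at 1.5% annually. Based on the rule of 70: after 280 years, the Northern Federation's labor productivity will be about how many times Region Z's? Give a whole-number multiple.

the Northern Federation pulls ahead at 0.5 pp per year, so the ratio doubles every 70/0.5 ≈ 140.00 years.
In 280 years that's 2.00 doublings: 2^2.00 ≈ 4.

roughly 4 times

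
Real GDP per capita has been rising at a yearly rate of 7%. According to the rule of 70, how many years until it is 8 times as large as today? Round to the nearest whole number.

about 30 years

Doubling time ≈ 70/7 = 10.00 years.
8 = 2^3, so 3 doublings → 30 years.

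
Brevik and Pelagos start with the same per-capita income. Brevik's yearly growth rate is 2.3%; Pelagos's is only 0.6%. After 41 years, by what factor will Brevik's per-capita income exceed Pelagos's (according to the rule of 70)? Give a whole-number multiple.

≈ 2 times

Brevik pulls ahead at 1.7 pp per year, so the ratio doubles every 70/1.7 ≈ 41.18 years.
In 41 years that's 1.00 doublings: 2^1.00 ≈ 2.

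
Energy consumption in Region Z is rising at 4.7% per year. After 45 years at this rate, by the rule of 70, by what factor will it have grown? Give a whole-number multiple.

about 8 times

70/4.7 ≈ 14.89 years per doubling.
45 years fits 3 doublings: 2^3 = 8.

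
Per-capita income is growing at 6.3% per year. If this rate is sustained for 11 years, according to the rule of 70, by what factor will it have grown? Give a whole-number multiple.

approximately 2 times

At 6.3% one doubling takes ≈ 11.11 years; 11 years is 1 of them, so ×2.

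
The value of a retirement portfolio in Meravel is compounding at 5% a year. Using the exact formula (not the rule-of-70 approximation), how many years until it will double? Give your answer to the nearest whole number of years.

t = ln(2) / ln(1 + 0.05) = 0.6931 / 0.048790 ≈ 14.21.
≈ 14 years.

14 years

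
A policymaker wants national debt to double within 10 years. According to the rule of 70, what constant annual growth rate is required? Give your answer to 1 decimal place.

70 / 10 ≈ 7.00, so about 7.0% annually.

roughly 7.0%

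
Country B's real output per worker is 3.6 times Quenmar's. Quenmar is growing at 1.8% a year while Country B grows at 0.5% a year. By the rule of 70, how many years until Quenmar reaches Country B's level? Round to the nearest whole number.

100 years

The growth-rate gap is 1.8% − 0.5% = 1.3 percentage points.
So the ratio between them halves every 70/1.3 ≈ 53.85 years.
A 3.6 times gap takes log₂(3.6) ≈ 1.85 halvings to close: 1.85 × 53.85 ≈ 100 years.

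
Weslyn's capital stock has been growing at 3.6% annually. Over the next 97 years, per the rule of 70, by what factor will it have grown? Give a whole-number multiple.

about 32 times

At 3.6% one doubling takes ≈ 19.44 years; 97 years is 5 of them, so ×32.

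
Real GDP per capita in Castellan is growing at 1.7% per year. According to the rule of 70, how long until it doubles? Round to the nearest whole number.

41 years

At 1.7%, doubling takes about 70/1.7 = 41.18 years.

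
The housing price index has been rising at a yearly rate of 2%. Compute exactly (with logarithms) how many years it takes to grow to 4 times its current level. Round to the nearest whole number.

t = ln(4) / ln(1 + 0.02) = 1.3863 / 0.019803 ≈ 70.00.
≈ 70 years.

70 years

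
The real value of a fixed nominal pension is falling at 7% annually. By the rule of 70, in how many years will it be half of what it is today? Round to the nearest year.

The rule works in reverse for decay: 70/7 ≈ 10.00 years to halve.

≈ 10 years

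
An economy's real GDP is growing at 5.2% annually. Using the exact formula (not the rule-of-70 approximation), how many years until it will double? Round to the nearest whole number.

t = ln(2) / ln(1 + 0.052) = 0.6931 / 0.050693 ≈ 13.67.
≈ 14 years.

14 years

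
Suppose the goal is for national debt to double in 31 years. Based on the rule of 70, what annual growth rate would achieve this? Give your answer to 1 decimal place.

70 / 31 ≈ 2.26, so about 2.3% a year.

2.3%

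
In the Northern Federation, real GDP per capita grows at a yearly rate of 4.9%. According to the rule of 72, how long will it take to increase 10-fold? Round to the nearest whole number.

approximately 49 years

Doubling time ≈ 72/4.9 = 14.69 years.
10× is log₂ 10 ≈ 3.32 doublings, so ≈ 3.32 × 14.69 = 49 years.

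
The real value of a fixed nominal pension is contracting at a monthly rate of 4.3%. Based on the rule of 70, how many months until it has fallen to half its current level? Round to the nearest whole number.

approximately 16 months

The rule works in reverse for decay: 70/4.3 ≈ 16.28 months to halve.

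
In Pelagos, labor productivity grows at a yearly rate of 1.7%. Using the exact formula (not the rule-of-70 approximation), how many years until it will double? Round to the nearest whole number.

41 years

t = ln(2) / ln(1 + 0.017) = 0.6931 / 0.016857 ≈ 41.12.
≈ 41 years.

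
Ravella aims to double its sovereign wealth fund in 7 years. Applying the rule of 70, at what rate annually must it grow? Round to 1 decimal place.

70 / 7 ≈ 10.00, so about 10.0% annually.

around 10.0%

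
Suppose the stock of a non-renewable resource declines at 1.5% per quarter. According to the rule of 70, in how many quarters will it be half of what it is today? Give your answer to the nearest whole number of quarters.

Halving time ≈ 70 / 1.5 = 46.67 → 47 quarters.

about 47 quarters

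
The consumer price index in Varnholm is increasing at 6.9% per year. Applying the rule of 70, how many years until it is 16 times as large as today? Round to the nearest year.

At 6.9% it doubles every 70/6.9 ≈ 10.14 years.
16× is 4 doublings, so 4 × 10.14 ≈ 41 years.

around 41 years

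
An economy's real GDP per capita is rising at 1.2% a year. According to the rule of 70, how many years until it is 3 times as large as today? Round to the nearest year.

At 1.2% it doubles every 70/1.2 ≈ 58.33 years.
Reaching 3× takes log₂(3) ≈ 1.58 doublings.
1.58 × 58.33 ≈ 92 years.

≈ 92 years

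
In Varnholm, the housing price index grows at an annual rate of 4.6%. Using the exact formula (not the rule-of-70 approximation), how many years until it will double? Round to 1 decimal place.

15.4 years

t = ln(2) / ln(1 + 0.046) = 0.6931 / 0.044973 ≈ 15.41.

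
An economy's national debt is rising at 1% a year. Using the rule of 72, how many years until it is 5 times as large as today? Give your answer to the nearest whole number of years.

≈ 167 years

Doubling time ≈ 72/1 = 72.00 years.
Reaching 5× takes log₂(5) ≈ 2.32 doublings.
2.32 × 72.00 ≈ 167 years.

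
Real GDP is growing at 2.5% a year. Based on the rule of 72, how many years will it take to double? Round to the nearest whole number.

about 29 years

At 2.5%, doubling takes about 72/2.5 = 28.80 years.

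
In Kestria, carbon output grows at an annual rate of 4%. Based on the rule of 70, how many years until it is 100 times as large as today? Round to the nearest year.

At 4% it doubles every 70/4 ≈ 17.50 years.
Reaching 100× takes log₂(100) ≈ 6.64 doublings.
6.64 × 17.50 ≈ 116 years.

approximately 116 years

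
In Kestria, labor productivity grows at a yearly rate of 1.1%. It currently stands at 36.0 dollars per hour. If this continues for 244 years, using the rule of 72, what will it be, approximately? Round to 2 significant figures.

Doubling time ≈ 72/1.1 = 65.45 years.
244 years is 244/65.45 ≈ 3.73 doublings, a factor of 2^3.73 ≈ 13.27.
36.0 × 13.27 ≈ 480 dollars per hour.

roughly 480 dollars per hour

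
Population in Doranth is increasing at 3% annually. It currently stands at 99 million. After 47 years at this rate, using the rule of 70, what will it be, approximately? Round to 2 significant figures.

Doubling time ≈ 70/3 = 23.33 years.
47 years is 47/23.33 ≈ 2.01 doublings, a factor of 2^2.01 ≈ 4.03.
99 × 4.03 ≈ 400 million.

around 400 million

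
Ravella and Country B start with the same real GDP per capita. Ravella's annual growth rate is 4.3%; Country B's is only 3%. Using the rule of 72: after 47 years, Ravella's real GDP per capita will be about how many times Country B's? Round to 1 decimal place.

Rate gap = 4.3% − 3% = 1.3 points.
The ratio doubles every 72/1.3 ≈ 55.38 years.
47/55.38 ≈ 0.85 doublings → ratio ≈ 2^0.85 ≈ 1.8.

≈ 1.8 times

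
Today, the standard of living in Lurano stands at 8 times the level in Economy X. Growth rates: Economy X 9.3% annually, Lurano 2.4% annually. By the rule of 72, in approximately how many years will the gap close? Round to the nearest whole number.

about 31 years

What matters is the difference: 6.9 pp.
Rule of 72 on the gap: the ratio halves every 72/6.9 ≈ 10.43 years.
An 8 times gap closes after 3 halvings: 3 × 10.43 ≈ 31 years.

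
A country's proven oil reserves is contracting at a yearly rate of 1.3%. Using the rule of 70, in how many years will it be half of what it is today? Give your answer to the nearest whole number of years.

Falling at 1.3%, it halves about every 70/1.3 = 53.85 years.

54 years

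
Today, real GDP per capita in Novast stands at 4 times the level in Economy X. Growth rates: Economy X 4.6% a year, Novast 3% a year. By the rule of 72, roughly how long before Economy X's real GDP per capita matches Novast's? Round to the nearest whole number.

Economy X gains on Novast at 4.6% − 3% = 1.6 points a year.
At that relative rate the gap halves every 72/1.6 ≈ 45.00 years.
A 4 times gap closes after 2 halvings: 2 × 45.00 ≈ 90 years.

approximately 90 years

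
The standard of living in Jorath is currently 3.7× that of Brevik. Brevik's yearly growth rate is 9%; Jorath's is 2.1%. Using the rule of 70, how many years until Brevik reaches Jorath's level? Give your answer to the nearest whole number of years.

≈ 19 years

Brevik gains on Jorath at 9% − 2.1% = 6.9 points a year.
At that relative rate the gap halves every 70/6.9 ≈ 10.14 years.
A 3.7× gap takes log₂(3.7) ≈ 1.89 halvings to close: 1.89 × 10.14 ≈ 19 years.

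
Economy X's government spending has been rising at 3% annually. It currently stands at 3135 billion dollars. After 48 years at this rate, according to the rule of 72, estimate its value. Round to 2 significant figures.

≈ 13000 billion dollars

Doubling time ≈ 72/3 = 24.00 years.
48 years is 48/24.00 ≈ 2.00 doublings, a factor of 2^2.00 ≈ 4.00.
3135 × 4.00 ≈ 13000 billion dollars.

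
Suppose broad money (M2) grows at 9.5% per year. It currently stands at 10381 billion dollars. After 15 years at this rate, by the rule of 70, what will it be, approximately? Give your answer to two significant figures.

roughly 43000 billion dollars

Doubling time ≈ 70/9.5 = 7.37 years.
15 years is 15/7.37 ≈ 2.04 doublings, a factor of 2^2.04 ≈ 4.11.
10381 × 4.11 ≈ 43000 billion dollars.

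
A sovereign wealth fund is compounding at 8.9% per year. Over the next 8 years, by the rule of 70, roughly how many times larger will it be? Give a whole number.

≈ 2 times

At 8.9% one doubling takes ≈ 7.87 years; 8 years is 1 of them, so ×2.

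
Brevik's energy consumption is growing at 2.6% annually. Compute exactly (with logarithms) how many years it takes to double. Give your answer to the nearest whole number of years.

t = ln(2) / ln(1 + 0.026) = 0.6931 / 0.025668 ≈ 27.00.
≈ 27 years.

27 years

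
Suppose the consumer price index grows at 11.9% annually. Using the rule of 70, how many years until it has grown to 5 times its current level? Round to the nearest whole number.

about 14 years

At 11.9% it doubles every 70/11.9 ≈ 5.88 years.
5× is log₂ 5 ≈ 2.32 doublings, so ≈ 2.32 × 5.88 = 14 years.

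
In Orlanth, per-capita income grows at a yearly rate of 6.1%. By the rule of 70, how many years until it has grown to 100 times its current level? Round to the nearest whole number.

Doubling time ≈ 70/6.1 = 11.48 years.
100× is log₂ 100 ≈ 6.64 doublings, so ≈ 6.64 × 11.48 = 76 years.

76 years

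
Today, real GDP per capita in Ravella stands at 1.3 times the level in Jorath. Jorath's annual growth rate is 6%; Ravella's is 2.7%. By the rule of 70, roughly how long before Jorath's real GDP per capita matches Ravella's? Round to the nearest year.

The growth-rate gap is 6% − 2.7% = 3.3 percentage points.
So the ratio between them halves every 70/3.3 ≈ 21.21 years.
A 1.3 times gap takes log₂(1.3) ≈ 0.38 halvings to close: 0.38 × 21.21 ≈ 8 years.

≈ 8 years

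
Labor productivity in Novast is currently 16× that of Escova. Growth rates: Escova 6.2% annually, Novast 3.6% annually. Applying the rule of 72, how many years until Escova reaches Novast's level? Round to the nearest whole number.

≈ 111 years

What matters is the difference: 2.6 pp.
Rule of 72 on the gap: the ratio halves every 72/2.6 ≈ 27.69 years.
A 16× gap closes after 4 halvings: 4 × 27.69 ≈ 111 years.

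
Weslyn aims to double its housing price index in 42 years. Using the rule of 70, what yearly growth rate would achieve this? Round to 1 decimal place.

70 / 42 ≈ 1.67, so about 1.7% per year.

about 1.7% per year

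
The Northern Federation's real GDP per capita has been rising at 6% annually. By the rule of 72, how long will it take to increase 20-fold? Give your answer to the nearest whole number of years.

roughly 52 years

Doubling time ≈ 72/6 = 12.00 years.
Reaching 20× takes log₂(20) ≈ 4.32 doublings.
4.32 × 12.00 ≈ 52 years.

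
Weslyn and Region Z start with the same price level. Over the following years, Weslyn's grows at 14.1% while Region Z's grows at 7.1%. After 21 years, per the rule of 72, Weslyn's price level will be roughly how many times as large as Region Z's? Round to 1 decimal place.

about 4.1 times

Only the 7-point difference matters.
72/7 ≈ 10.29 years per doubling of the ratio; 21 years gives 2.04 doublings, so ≈ 4.1×.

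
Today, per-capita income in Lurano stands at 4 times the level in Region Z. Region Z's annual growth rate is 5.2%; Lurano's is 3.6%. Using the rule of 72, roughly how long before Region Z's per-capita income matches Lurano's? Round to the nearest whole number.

approximately 90 years

What matters is the difference: 1.6 pp.
Rule of 72 on the gap: the ratio halves every 72/1.6 ≈ 45.00 years.
A 4 times gap closes after 2 halvings: 2 × 45.00 ≈ 90 years.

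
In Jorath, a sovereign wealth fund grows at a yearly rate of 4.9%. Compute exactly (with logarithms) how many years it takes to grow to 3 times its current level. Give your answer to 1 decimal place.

t = ln(3) / ln(1 + 0.049) = 1.0986 / 0.047837 ≈ 22.97.

23.0 years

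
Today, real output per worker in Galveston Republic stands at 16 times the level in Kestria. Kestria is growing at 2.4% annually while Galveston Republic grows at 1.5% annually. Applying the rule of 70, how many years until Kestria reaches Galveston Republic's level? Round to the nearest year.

Kestria gains on Galveston Republic at 2.4% − 1.5% = 0.9 points a year.
At that relative rate the gap halves every 70/0.9 ≈ 77.78 years.
A 16 times gap closes after 4 halvings: 4 × 77.78 ≈ 311 years.

311 years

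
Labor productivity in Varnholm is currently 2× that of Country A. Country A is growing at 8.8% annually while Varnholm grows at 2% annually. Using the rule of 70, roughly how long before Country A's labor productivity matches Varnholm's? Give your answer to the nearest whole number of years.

What matters is the difference: 6.8 pp.
Rule of 70 on the gap: the ratio halves every 70/6.8 ≈ 10.29 years.
A 2× gap closes after 1 halving: 1 × 10.29 ≈ 10 years.

≈ 10 years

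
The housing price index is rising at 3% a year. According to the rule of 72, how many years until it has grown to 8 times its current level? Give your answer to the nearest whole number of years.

roughly 72 years

At 3% it doubles every 72/3 ≈ 24.00 years.
Getting to 8× needs 3 doublings: 3 × 24.00 ≈ 72 years.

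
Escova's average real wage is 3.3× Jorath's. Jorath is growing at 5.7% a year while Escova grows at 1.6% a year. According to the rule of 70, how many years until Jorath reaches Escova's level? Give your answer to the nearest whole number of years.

about 29 years

Jorath gains on Escova at 5.7% − 1.6% = 4.1 points a year.
At that relative rate the gap halves every 70/4.1 ≈ 17.07 years.
A 3.3× gap takes log₂(3.3) ≈ 1.72 halvings to close: 1.72 × 17.07 ≈ 29 years.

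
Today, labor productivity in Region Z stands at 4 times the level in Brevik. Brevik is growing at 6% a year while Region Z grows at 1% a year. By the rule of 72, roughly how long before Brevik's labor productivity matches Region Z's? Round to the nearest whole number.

What matters is the difference: 5 pp.
Rule of 72 on the gap: the ratio halves every 72/5 ≈ 14.40 years.
A 4 times gap closes after 2 halvings: 2 × 14.40 ≈ 29 years.

approximately 29 years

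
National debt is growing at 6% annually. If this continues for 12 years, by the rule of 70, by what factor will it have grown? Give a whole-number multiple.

At 6% one doubling takes ≈ 11.67 years; 12 years is 1 of them, so ×2.

2 times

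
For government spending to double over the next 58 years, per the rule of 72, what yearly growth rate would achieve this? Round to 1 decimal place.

72 / 58 ≈ 1.24, so about 1.2% per year.

roughly 1.2%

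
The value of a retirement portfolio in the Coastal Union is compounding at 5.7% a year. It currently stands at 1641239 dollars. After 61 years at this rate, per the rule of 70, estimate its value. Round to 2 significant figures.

Doubling time ≈ 70/5.7 = 12.28 years.
61 years is 61/12.28 ≈ 4.97 doublings, a factor of 2^4.97 ≈ 31.34.
1641239 × 31.34 ≈ 51000000 dollars.

approximately 51000000 dollars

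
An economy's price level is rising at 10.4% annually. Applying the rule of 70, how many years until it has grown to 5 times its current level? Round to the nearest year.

At 10.4% it doubles every 70/10.4 ≈ 6.73 years.
Reaching 5× takes log₂(5) ≈ 2.32 doublings.
2.32 × 6.73 ≈ 16 years.

16 years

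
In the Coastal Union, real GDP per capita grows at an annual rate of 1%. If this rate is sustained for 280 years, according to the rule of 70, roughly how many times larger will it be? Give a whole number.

70/1 ≈ 70.00 years per doubling.
280 years fits 4 doublings: 2^4 = 16.

approximately 16 times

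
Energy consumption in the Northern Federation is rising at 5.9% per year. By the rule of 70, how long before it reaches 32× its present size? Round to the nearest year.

Doubling time ≈ 70/5.9 = 11.86 years.
Getting to 32× needs 5 doublings: 5 × 11.86 ≈ 59 years.

roughly 59 years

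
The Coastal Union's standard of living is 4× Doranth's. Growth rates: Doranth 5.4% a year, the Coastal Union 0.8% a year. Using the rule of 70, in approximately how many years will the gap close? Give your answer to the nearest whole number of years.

≈ 30 years

The growth-rate gap is 5.4% − 0.8% = 4.6 percentage points.
So the ratio between them halves every 70/4.6 ≈ 15.22 years.
A 4× gap closes after 2 halvings: 2 × 15.22 ≈ 30 years.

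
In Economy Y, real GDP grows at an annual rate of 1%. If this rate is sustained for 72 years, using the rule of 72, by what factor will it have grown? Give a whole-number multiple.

around 2 times

72/1 ≈ 72.00 years per doubling.
72 years fits 1 doubling: 2^1 = 2.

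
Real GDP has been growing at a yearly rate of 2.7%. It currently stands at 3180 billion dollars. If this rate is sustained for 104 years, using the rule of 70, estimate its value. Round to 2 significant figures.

51000 billion dollars

Doubling time ≈ 70/2.7 = 25.93 years.
104 years is 104/25.93 ≈ 4.01 doublings, a factor of 2^4.01 ≈ 16.11.
3180 × 16.11 ≈ 51000 billion dollars.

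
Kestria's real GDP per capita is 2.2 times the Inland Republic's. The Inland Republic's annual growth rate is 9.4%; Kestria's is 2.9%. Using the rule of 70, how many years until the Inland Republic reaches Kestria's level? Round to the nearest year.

≈ 12 years

The growth-rate gap is 9.4% − 2.9% = 6.5 percentage points.
So the ratio between them halves every 70/6.5 ≈ 10.77 years.
A 2.2 times gap takes log₂(2.2) ≈ 1.14 halvings to close: 1.14 × 10.77 ≈ 12 years.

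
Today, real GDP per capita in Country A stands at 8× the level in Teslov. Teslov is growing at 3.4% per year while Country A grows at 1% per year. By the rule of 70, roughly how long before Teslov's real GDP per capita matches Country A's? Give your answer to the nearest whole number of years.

88 years

What matters is the difference: 2.4 pp.
Rule of 70 on the gap: the ratio halves every 70/2.4 ≈ 29.17 years.
An 8× gap closes after 3 halvings: 3 × 29.17 ≈ 88 years.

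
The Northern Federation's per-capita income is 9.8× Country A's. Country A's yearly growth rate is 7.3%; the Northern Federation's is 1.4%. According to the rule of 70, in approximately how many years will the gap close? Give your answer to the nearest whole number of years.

What matters is the difference: 5.9 pp.
Rule of 70 on the gap: the ratio halves every 70/5.9 ≈ 11.86 years.
A 9.8× gap takes log₂(9.8) ≈ 3.29 halvings to close: 3.29 × 11.86 ≈ 39 years.

around 39 years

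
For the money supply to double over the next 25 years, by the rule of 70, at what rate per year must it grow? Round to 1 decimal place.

70 / 25 ≈ 2.80, so about 2.8% per year.

roughly 2.8% per year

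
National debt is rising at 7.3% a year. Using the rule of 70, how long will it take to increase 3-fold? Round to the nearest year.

Doubling time ≈ 70/7.3 = 9.59 years.
Reaching 3× takes log₂(3) ≈ 1.58 doublings.
1.58 × 9.59 ≈ 15 years.

≈ 15 years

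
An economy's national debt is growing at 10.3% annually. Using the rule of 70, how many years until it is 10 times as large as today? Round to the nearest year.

At 10.3% it doubles every 70/10.3 ≈ 6.80 years.
10× is log₂ 10 ≈ 3.32 doublings, so ≈ 3.32 × 6.80 = 23 years.

23 years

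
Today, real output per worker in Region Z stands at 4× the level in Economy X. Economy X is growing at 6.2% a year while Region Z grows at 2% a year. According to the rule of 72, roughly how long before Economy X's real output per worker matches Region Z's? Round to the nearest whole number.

34 years

Economy X gains on Region Z at 6.2% − 2% = 4.2 points a year.
At that relative rate the gap halves every 72/4.2 ≈ 17.14 years.
A 4× gap closes after 2 halvings: 2 × 17.14 ≈ 34 years.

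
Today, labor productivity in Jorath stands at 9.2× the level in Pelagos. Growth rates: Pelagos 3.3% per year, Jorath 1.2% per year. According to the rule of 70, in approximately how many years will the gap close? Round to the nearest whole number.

What matters is the difference: 2.1 pp.
Rule of 70 on the gap: the ratio halves every 70/2.1 ≈ 33.33 years.
A 9.2× gap takes log₂(9.2) ≈ 3.20 halvings to close: 3.20 × 33.33 ≈ 107 years.

approximately 107 years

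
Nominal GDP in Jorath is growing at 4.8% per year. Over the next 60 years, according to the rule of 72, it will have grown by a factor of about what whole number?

72/4.8 ≈ 15.00 years per doubling.
60 years fits 4 doublings: 2^4 = 16.

about 16 times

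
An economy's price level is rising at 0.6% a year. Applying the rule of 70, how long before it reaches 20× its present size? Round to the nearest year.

One doubling takes 70/0.6 = 116.67 years.
20× is log₂ 20 ≈ 4.32 doublings, so ≈ 4.32 × 116.67 = 504 years.

roughly 504 years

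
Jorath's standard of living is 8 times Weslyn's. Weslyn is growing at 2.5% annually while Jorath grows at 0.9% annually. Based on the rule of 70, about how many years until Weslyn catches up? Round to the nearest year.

What matters is the difference: 1.6 pp.
Rule of 70 on the gap: the ratio halves every 70/1.6 ≈ 43.75 years.
An 8 times gap closes after 3 halvings: 3 × 43.75 ≈ 131 years.

around 131 years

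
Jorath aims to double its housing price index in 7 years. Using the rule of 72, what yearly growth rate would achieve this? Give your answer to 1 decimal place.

about 10.3%

72 / 7 ≈ 10.29, so about 10.3% per year.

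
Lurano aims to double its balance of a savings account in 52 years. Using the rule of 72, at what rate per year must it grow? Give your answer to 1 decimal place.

72 / 52 ≈ 1.38, so about 1.4% per year.

1.4%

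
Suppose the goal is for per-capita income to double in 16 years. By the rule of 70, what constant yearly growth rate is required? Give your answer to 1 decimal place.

about 4.4%

70 / 16 ≈ 4.38, so about 4.4% per year.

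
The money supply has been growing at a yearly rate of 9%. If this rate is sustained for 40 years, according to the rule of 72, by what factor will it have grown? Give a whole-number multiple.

Doubling time ≈ 72/9 = 8.00 years.
40/8.00 ≈ 5 doublings, so about 2^5 = 32×.

about 32 times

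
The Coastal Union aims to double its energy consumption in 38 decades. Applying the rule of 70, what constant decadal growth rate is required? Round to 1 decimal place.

1.8%

70 / 38 ≈ 1.84, so about 1.8% per decade.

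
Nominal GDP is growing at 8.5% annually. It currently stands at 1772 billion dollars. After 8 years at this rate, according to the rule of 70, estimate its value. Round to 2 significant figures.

around 3500 billion dollars

Doubling time ≈ 70/8.5 = 8.24 years.
8 years is 8/8.24 ≈ 0.97 doublings, a factor of 2^0.97 ≈ 1.96.
1772 × 1.96 ≈ 3500 billion dollars.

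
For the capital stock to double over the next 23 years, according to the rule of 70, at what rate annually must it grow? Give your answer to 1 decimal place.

70 / 23 ≈ 3.04, so about 3.0% annually.

≈ 3.0% annually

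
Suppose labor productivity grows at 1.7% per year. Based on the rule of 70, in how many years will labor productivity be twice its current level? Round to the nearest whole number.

At 1.7%, doubling takes about 70/1.7 = 41.18 years.

around 41 years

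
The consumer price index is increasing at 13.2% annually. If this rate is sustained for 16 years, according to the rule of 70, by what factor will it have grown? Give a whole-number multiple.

Doubling time ≈ 70/13.2 = 5.30 years.
16/5.30 ≈ 3 doublings, so about 2^3 = 8×.

roughly 8 times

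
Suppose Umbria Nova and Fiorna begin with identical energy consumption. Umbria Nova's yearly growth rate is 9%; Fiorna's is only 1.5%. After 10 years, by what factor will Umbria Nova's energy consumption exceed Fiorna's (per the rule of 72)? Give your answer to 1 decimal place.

about 2.1 times

Rate gap = 9% − 1.5% = 7.5 points.
The ratio doubles every 72/7.5 ≈ 9.60 years.
10/9.60 ≈ 1.04 doublings → ratio ≈ 2^1.04 ≈ 2.1.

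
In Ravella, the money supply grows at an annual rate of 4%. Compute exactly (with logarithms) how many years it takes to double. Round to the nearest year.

18 years

t = ln(2) / ln(1 + 0.04) = 0.6931 / 0.039221 ≈ 17.67.
≈ 18 years.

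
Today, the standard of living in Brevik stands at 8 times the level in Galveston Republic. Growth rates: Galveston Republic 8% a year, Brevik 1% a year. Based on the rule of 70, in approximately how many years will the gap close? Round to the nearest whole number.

The growth-rate gap is 8% − 1% = 7 percentage points.
So the ratio between them halves every 70/7 ≈ 10.00 years.
An 8 times gap closes after 3 halvings: 3 × 10.00 ≈ 30 years.

approximately 30 years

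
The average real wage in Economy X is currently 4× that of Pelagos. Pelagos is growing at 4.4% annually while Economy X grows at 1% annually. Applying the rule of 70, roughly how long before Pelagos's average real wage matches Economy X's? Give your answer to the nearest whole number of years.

What matters is the difference: 3.4 pp.
Rule of 70 on the gap: the ratio halves every 70/3.4 ≈ 20.59 years.
A 4× gap closes after 2 halvings: 2 × 20.59 ≈ 41 years.

roughly 41 years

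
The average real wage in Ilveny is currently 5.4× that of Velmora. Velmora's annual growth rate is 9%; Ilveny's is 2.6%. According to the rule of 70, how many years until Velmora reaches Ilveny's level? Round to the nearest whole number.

Velmora gains on Ilveny at 9% − 2.6% = 6.4 points a year.
At that relative rate the gap halves every 70/6.4 ≈ 10.94 years.
A 5.4× gap takes log₂(5.4) ≈ 2.43 halvings to close: 2.43 × 10.94 ≈ 27 years.

≈ 27 years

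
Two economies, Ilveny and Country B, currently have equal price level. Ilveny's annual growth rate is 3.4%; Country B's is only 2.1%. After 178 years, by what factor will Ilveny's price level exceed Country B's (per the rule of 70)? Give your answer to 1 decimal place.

roughly 9.9 times

Ilveny pulls ahead at 1.3 pp per year, so the ratio doubles every 70/1.3 ≈ 53.85 years.
In 178 years that's 3.31 doublings: 2^3.31 ≈ 9.9.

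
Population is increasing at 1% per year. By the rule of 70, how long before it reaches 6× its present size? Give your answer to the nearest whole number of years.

181 years

At 1% it doubles every 70/1 ≈ 70.00 years.
Reaching 6× takes log₂(6) ≈ 2.58 doublings.
2.58 × 70.00 ≈ 181 years.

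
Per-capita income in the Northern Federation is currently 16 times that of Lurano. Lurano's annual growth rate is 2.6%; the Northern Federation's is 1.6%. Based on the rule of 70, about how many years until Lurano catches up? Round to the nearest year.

approximately 280 years

What matters is the difference: 1 pp.
Rule of 70 on the gap: the ratio halves every 70/1 ≈ 70.00 years.
A 16 times gap closes after 4 halvings: 4 × 70.00 ≈ 280 years.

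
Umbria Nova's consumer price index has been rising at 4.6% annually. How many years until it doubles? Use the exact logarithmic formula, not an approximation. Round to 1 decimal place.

t = ln(2) / ln(1 + 0.046) = 0.6931 / 0.044973 ≈ 15.41.

15.4 years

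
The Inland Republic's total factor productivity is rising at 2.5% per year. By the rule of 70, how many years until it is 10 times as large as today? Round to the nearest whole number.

One doubling takes 70/2.5 = 28.00 years.
10× is log₂ 10 ≈ 3.32 doublings, so ≈ 3.32 × 28.00 = 93 years.

≈ 93 years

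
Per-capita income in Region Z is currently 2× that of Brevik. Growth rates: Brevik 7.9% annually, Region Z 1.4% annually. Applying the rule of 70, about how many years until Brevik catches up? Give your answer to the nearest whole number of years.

What matters is the difference: 6.5 pp.
Rule of 70 on the gap: the ratio halves every 70/6.5 ≈ 10.77 years.
A 2× gap closes after 1 halving: 1 × 10.77 ≈ 11 years.

approximately 11 years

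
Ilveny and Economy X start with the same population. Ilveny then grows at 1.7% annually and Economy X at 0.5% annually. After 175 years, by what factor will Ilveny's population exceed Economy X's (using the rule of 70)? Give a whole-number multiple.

Ilveny pulls ahead at 1.2 pp per year, so the ratio doubles every 70/1.2 ≈ 58.33 years.
In 175 years that's 3.00 doublings: 2^3.00 ≈ 8.

8 times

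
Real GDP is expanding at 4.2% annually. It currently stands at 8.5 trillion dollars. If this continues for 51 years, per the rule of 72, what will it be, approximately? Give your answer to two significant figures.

67 trillion dollars

Doubling time ≈ 72/4.2 = 17.14 years.
51 years is 51/17.14 ≈ 2.98 doublings, a factor of 2^2.98 ≈ 7.89.
8.5 × 7.89 ≈ 67 trillion dollars.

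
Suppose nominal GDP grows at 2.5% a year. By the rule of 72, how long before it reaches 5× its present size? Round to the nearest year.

around 67 years

At 2.5% it doubles every 72/2.5 ≈ 28.80 years.
Reaching 5× takes log₂(5) ≈ 2.32 doublings.
2.32 × 28.80 ≈ 67 years.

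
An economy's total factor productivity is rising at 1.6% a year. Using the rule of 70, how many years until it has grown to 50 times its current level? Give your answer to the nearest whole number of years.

Doubling time ≈ 70/1.6 = 43.75 years.
50× is log₂ 50 ≈ 5.64 doublings, so ≈ 5.64 × 43.75 = 247 years.

approximately 247 years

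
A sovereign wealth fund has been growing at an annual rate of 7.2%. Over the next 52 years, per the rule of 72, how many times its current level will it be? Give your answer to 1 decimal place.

roughly 36.8 times

Doubles every ≈ 10.00 years (72/7.2).
52 years is 5.20 doublings; 2^5.20 ≈ 36.8×.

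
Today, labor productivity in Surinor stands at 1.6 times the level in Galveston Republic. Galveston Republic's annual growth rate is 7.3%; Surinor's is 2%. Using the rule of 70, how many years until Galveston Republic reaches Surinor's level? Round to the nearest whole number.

≈ 9 years

Galveston Republic gains on Surinor at 7.3% − 2% = 5.3 points a year.
At that relative rate the gap halves every 70/5.3 ≈ 13.21 years.
A 1.6 times gap takes log₂(1.6) ≈ 0.68 halvings to close: 0.68 × 13.21 ≈ 9 years.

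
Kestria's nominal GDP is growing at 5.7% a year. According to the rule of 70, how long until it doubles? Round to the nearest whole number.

70/5.7 ≈ 12.28, so it doubles roughly every 12 years.

about 12 years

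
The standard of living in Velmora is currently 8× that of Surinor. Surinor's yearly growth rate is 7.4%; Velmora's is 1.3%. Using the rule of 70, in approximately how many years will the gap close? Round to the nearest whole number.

around 34 years

The growth-rate gap is 7.4% − 1.3% = 6.1 percentage points.
So the ratio between them halves every 70/6.1 ≈ 11.48 years.
An 8× gap closes after 3 halvings: 3 × 11.48 ≈ 34 years.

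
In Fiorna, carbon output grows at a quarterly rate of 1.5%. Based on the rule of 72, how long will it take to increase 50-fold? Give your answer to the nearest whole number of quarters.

At 1.5% it doubles every 72/1.5 ≈ 48.00 quarters.
50× is log₂ 50 ≈ 5.64 doublings, so ≈ 5.64 × 48.00 = 271 quarters.

≈ 271 quarters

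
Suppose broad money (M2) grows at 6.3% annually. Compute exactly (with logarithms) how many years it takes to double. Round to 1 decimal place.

11.3 years

t = ln(2) / ln(1 + 0.063) = 0.6931 / 0.061095 ≈ 11.34.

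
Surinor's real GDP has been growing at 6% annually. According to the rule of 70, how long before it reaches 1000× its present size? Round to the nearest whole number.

approximately 116 years

One doubling takes 70/6 = 11.67 years.
Reaching 1000× takes log₂(1000) ≈ 9.97 doublings.
9.97 × 11.67 ≈ 116 years.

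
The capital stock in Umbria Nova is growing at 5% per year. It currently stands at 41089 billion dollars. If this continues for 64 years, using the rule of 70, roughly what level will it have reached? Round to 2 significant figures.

It doubles every 70/5 ≈ 14.00 years, so 64 years is 4.57 doublings.
2^4.57 ≈ 23.75; 41089 × 23.75 ≈ 980000 billion dollars.

about 980000 billion dollars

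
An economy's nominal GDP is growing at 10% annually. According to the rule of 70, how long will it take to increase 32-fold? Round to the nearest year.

One doubling takes 70/10 = 7.00 years.
32 = 2^5, so 5 doublings → 35 years.

35 years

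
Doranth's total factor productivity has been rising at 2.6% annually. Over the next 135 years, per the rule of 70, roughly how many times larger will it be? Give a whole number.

70/2.6 ≈ 26.92 years per doubling.
135 years fits 5 doublings: 2^5 = 32.

approximately 32 times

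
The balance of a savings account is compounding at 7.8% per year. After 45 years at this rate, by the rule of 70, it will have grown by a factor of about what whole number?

Doubling time ≈ 70/7.8 = 8.97 years.
45/8.97 ≈ 5 doublings, so about 2^5 = 32×.

approximately 32 times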